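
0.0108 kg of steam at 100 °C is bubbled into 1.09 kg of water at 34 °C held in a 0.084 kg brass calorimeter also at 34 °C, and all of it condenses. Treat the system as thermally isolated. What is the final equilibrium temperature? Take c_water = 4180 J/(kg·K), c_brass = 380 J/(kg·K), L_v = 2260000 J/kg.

T_f ≈ 39.9 °C

Energy conservation, ΣQ = 0:
condense steam: −0.0108×2260000 = −24408; condensate cools 100→T: 0.0108×4180×(T − 100) = 45.14(T − 100); water warms: 1.09×4180×(T − 34) = 4556.2(T − 34); brass cup: 0.084×380×(T − 34) = 31.92(T − 34)
4633.3 T = 24408 + 4514.4 + 155996 = 184918
T ≈ 39.91 °C — below 100 °C, confirming all the steam condensed.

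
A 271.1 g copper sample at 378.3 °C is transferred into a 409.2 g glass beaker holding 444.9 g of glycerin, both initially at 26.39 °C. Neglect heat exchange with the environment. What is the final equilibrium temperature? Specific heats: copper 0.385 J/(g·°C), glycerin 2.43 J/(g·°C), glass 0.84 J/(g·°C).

T_f ≈ 50.4 °C

With ΣQ=0 the equilibrium temperature is the m·c-weighted mean:
T_f = (104.37·378.3 + 1081.1·26.39 + 343.73·26.39) / (104.37 + 1081.1 + 343.73)
    = 77086 / 1529.2 ≈ 50.41 °C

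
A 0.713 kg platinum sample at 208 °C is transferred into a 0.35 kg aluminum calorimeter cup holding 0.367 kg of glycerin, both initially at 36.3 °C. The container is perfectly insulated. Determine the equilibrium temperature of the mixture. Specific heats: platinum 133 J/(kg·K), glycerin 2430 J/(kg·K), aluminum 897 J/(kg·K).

T_f ≈ 48.8 °C

Taking heat into each body as positive, Σ m c ΔT = 0:
0.713·133·(T − 208) + 0.367·2430·(T − 36.3) + 0.35·897·(T − 36.3) = 0
94.83(T − 208) + 891.81(T − 36.3) + 313.95(T − 36.3) = 0
1300.6 T = 63494
T ≈ 48.82 °C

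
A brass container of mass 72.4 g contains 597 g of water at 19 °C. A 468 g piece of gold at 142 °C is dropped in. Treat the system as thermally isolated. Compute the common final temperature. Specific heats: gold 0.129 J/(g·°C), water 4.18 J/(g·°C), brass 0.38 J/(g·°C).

T_f ≈ 21.9 °C

Let T be the final temperature. ΣQ_i = 0:
468·0.129·(T − 142) + 597·4.18·(T − 19) + 72.4·0.38·(T − 19) = 0
60.37(T − 142) + 2495.5(T − 19) + 27.51(T − 19) = 0
2583.3 T = 56509
T = 56509/2583.3 ≈ 21.87 °C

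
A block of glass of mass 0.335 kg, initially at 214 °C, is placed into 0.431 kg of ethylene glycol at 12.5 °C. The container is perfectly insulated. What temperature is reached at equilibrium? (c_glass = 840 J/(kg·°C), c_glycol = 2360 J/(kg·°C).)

T_f ≈ 56.2 °C

Energy conservation, ΣQ = 0:
0.335*840*(T − 214) + 0.431*2360*(T − 12.5) = 0
281.4(T − 214) + 1017.2(T − 12.5) = 0
(281.4 + 1017.2) T = 281.4*214 + 1017.2*12.5
T = 72934/1298.6 ≈ 56.17 °C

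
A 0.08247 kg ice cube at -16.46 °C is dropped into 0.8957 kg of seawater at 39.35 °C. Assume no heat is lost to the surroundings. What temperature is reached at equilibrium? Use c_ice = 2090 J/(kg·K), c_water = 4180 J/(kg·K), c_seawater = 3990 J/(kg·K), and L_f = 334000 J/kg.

T_f ≈ 28.1 °C

Net heat exchanged in the isolated system is zero:
warm ice to 0 °C: 0.08247·2090·(0 − (-16.46)) = 2837.1; fusion: m_ice L_f = 0.08247·334000 = 27545; warm the meltwater: 344.72 T; seawater: 3573.8(T − 39.35)
3918.6 T = 140631 − 30382 = 110249
T ≈ 28.13 °C — above 0 °C, consistent with complete melting.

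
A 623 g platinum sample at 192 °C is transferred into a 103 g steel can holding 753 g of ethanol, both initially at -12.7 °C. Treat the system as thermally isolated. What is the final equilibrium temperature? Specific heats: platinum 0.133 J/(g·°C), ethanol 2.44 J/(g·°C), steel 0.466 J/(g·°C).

Net heat exchanged in the isolated system is zero:
623·0.133·(T − 192) + 753·2.44·(T − (-12.7)) + 103·0.466·(T − (-12.7)) = 0
82.86(T − 192) + 1837.3(T − (-12.7)) + 48(T − (-12.7)) = 0
(82.86 + 1837.3 + 48) T = 82.86·192 + 1837.3·(-12.7) + 48·(-12.7)
T ≈ -4.08 °C

T_f ≈ -4.1 °C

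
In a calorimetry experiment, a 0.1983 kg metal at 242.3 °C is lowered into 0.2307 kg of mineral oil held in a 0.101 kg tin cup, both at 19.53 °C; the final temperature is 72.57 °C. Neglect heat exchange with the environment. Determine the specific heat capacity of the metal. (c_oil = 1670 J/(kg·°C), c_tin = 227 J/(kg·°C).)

Net heat exchanged in the isolated system is zero:
0.1983·c·(72.57 − 242.3) + 0.2307·1670·(72.57 − 19.53) + 0.101·227·(72.57 − 19.53) = 0
-33.66 c = -21651
c = -21651/-33.66 ≈ 643.3 J/(kg·°C)

c ≈ 643 J/(kg·°C)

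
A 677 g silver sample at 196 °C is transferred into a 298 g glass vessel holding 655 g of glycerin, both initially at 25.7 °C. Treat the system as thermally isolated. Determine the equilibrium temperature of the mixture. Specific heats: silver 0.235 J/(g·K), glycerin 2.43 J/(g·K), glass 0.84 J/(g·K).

T_f is the heat-capacity-weighted average of the initial temperatures:
T_f = (159.09·196 + 1591.7·25.7 + 250.32·25.7) / (159.09 + 1591.7 + 250.32)
    = 78521 / 2001.1 ≈ 39.24 °C

T_f ≈ 39.2 °C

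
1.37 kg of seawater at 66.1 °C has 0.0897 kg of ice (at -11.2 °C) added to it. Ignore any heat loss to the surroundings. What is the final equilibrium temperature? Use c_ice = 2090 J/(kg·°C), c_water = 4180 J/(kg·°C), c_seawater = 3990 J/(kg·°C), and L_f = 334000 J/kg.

Setting the total heat transfer to zero:
warm ice to 0 °C: 0.0897×2090×(0 − (-11.2)) = 2099.7
  latent heat to melt: 0.0897×334000 = 29960
  meltwater 0→T: 0.0897×4180×T = 374.95 T
  seawater: 5466.3(T − 66.1)
5841.2 T = 361322 − 32059 = 329263
T ≈ 56.37 °C (positive, so assuming full melt was valid).

T_f ≈ 56.4 °C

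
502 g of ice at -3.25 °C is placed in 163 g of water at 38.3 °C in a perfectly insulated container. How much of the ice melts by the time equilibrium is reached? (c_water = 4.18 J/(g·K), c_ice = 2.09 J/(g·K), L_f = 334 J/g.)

m_melted ≈ 67.9 g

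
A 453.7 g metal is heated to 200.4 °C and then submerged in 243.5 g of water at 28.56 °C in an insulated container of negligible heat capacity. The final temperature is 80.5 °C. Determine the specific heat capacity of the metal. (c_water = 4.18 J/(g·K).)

c ≈ 0.972 J/(g·K)

m_s c (T_s − T_f) = m_water c_water (T_f − T_0):
453.7·c·(200.4 − 80.5) = 243.5·4.18·(80.5 − 28.56)
54399 c = 52866  ⇒  c ≈ 0.9718 J/(g·K)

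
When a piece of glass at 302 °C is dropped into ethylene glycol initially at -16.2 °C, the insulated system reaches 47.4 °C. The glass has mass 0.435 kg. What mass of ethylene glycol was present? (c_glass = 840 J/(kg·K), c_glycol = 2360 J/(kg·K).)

Heat lost by the glass = heat gained by the glycol:
0.435×840×(302 − 47.4) = m×2360×(47.4 − (-16.2))
150096 m = 93031  ⇒  m ≈ 0.6198 kg

m ≈ 0.62 kg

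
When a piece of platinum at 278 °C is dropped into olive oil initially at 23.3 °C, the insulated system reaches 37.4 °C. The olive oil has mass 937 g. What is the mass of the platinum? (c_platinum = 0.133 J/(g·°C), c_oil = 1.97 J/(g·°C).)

m ≈ 813 g

Net heat exchanged in the isolated system is zero:
m·0.133·(37.4 − 278) + 937·1.97·(37.4 − 23.3) = 0
-32 m = -26027
m = -26027/-32 ≈ 813.4 g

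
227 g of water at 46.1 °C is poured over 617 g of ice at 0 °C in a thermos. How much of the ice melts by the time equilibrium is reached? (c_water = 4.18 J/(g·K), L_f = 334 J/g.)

m_melted ≈ 131 g

Heat available from the water dropping to 0 °C: 227·4.18·46.1 = 43742 J.
To melt every bit of ice: 617·334 = 206078 J.
That's not enough to melt it all — equilibrium is at 0 °C with ice remaining.
m_melt = 43742 / L_f = 131 g.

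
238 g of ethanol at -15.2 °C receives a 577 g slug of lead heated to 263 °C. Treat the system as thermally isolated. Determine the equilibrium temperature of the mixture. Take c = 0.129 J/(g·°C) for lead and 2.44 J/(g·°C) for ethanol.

T_f ≈ 16.4 °C

Set heat shed by the hot body equal to heat absorbed by the cold body:
577×0.129×(263 − T) = 238×2.44×(T − (-15.2))
74.43(263 − T) = 580.72(T − (-15.2))
655.15 T = 10749  ⇒  T ≈ 16.41 °C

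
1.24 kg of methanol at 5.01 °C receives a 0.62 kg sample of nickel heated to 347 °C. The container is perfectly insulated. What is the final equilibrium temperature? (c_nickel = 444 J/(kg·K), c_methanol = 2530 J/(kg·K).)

T_f ≈ 32.6 °C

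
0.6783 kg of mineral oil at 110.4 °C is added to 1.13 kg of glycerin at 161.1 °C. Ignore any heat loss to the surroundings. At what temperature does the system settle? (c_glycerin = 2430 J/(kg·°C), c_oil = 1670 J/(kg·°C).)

Heat gained plus heat lost sum to zero:
1.13×2430×(T − 161.1) + 0.6783×1670×(T − 110.4) = 0
2745.9(T − 161.1) + 1132.8(T − 110.4) = 0
(2745.9 + 1132.8) T = 2745.9×161.1 + 1132.8×110.4
T ≈ 146.29 °C

T_f ≈ 146.3 °C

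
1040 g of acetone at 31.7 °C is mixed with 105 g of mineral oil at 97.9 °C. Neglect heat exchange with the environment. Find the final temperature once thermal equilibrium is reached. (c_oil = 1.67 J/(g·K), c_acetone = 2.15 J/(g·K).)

T_f ≈ 36.5 °C

Net heat exchanged in the isolated system is zero:
105·1.67·(T − 97.9) + 1040·2.15·(T − 31.7) = 0
175.35(T − 97.9) + 2236(T − 31.7) = 0
(175.35 + 2236) T = 175.35·97.9 + 2236·31.7
T ≈ 36.51 °C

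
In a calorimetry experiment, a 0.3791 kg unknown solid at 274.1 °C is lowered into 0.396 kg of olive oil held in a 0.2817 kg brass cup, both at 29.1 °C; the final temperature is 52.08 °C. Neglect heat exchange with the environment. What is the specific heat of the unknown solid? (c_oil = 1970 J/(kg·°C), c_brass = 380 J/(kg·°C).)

Taking heat into each body as positive, Σ m c ΔT = 0:
0.3791×c×(52.08 − 274.1) + 0.396×1970×(52.08 − 29.1) + 0.2817×380×(52.08 − 29.1) = 0
-84.17 c = -20387
c = -20387/-84.17 ≈ 242.2 J/(kg·°C)

c ≈ 242 J/(kg·°C)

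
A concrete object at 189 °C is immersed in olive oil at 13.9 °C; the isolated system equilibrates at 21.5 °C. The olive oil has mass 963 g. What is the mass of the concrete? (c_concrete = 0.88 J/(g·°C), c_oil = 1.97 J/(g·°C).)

Conservation of energy gives ΣQ = 0:
m·0.88·(21.5 − 189) + 963·1.97·(21.5 − 13.9) = 0
-147.4 m = -14418
m = -14418/-147.4 ≈ 97.82 g

m ≈ 97.8 g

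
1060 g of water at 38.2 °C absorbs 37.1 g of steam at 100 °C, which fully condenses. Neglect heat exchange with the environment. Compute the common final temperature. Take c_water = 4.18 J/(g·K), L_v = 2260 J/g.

T_f ≈ 58.6 °C

Setting the total heat transfer to zero:
steam→water at 100 °C releases m L_v = 37.1·2260 = 83846
  condensate cools 100→T: 37.1·4.18·(T − 100) = 155.08(T − 100)
  water warms: 1060·4.18·(T − 38.2) = 4430.8(T − 38.2)
4585.9 T = 83846 + 15508 + 169257 = 268610
T ≈ 58.57 °C (< 100 °C, so full condensation is consistent).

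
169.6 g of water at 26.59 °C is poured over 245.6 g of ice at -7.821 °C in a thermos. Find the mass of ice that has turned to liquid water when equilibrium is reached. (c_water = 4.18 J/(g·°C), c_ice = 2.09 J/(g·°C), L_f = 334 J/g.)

Water can give up m c ΔT = 169.6×4.18×26.59 = 18850 J before reaching 0 °C.
Of that, 245.6×2.09×7.821 = 4014.6 J goes to bring the ice to 0 °C, leaving 14836 J.
Melting all 245.6 g of ice would need 245.6×334 = 82030 J.
14836 J < 82030 J, so only part of the ice melts and the system sits at 0 °C.
m_melted×334 = 14836  ⇒  m_melted ≈ 44.42 g.

m_melted ≈ 44.4 g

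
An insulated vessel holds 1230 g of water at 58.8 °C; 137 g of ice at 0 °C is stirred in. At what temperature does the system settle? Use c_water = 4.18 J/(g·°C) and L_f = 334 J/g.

Energy balance with sensible and latent terms:
fusion: m_ice L_f = 137·334 = 45758; warm the meltwater: 572.66 T; water: 5141.4(T − 58.8)
5714.1 T = 302314 − 45758 = 256556
T ≈ 44.90 °C — above 0 °C, consistent with complete melting.

T_f ≈ 44.9 °C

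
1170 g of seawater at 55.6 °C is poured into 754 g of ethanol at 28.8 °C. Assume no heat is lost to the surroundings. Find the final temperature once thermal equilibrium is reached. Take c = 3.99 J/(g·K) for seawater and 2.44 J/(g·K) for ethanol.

T_f = Σ m_i c_i T_i / Σ m_i c_i:
T_f = (4668.3*55.6 + 1839.8*28.8) / (4668.3 + 1839.8)
    = 312543 / 6508.1 ≈ 48.02 °C

T_f ≈ 48.0 °C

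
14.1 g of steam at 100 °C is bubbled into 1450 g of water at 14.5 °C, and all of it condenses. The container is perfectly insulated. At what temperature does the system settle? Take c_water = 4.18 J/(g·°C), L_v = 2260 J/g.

T_f ≈ 20.5 °C

Net heat exchanged in the isolated system is zero:
latent heat released on condensation: 14.1·2260 = 31866
  condensate cools 100→T: 14.1·4.18·(T − 100) = 58.94(T − 100)
  water warms: 1450·4.18·(T − 14.5) = 6061(T − 14.5)
6119.9 T = 31866 + 5893.8 + 87884 = 125644
T ≈ 20.53 °C — below 100 °C, confirming all the steam condensed.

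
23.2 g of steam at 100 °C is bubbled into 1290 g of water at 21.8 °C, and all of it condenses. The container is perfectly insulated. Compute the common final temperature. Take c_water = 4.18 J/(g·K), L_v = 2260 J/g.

Let T be the final temperature. ΣQ_i = 0:
steam→water at 100 °C releases m L_v = 23.2×2260 = 52432; condensed water 100 °C→T: 96.98(T − 100); water warms: 1290×4.18×(T − 21.8) = 5392.2(T − 21.8)
5489.2 T = 52432 + 9697.6 + 117550 = 179680
T ≈ 32.73 °C (< 100 °C, so full condensation is consistent).

T_f ≈ 32.7 °C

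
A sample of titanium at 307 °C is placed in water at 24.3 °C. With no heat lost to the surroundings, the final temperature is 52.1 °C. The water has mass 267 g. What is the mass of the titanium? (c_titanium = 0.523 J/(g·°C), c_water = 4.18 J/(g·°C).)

m ≈ 233 g

Setting the total heat transfer to zero:
m×0.523×(52.1 − 307) + 267×4.18×(52.1 − 24.3) = 0
-133.31 m = -31026
m = -31026/-133.31 ≈ 232.7 g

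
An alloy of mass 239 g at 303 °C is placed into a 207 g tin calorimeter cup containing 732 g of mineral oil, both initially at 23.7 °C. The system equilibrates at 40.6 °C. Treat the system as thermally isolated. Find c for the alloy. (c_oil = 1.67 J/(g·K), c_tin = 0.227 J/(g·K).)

c ≈ 0.342 J/(g·K)

Taking heat into each body as positive, Σ m c ΔT = 0:
239×c×(40.6 − 303) + 732×1.67×(40.6 − 23.7) + 207×0.227×(40.6 − 23.7) = 0
-62714 c = -21453
c = -21453/-62714 ≈ 0.3421 J/(g·K)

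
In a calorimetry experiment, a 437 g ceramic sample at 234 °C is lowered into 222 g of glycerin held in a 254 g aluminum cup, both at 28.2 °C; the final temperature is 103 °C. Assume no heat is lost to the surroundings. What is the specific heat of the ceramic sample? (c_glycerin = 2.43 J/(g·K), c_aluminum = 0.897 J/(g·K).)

c ≈ 1 J/(g·K)

Net heat exchanged in the isolated system is zero:
437·c·(103 − 234) + 222·2.43·(103 − 28.2) + 254·0.897·(103 − 28.2) = 0
-57247 c = -57394
c = -57394/-57247 ≈ 1.003 J/(g·K)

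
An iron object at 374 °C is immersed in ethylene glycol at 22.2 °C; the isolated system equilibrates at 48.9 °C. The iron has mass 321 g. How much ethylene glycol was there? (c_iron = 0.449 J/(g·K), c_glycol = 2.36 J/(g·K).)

|Q_iron| = |Q_glycol|:
321×0.449×(374 − 48.9) = m×2.36×(48.9 − 22.2)
63.01 m = 46856  ⇒  m ≈ 743.6 g

m ≈ 744 g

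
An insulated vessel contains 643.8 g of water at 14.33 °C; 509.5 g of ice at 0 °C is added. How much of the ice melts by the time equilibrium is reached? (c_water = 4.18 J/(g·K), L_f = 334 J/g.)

Cooling the water to 0 °C releases 643.8×4.18×14.33 = 38563 J.
Melting all 509.5 g of ice would need 509.5×334 = 170173 J.
38563 J < 170173 J, so only part of the ice melts and the system sits at 0 °C.
m_melt = 38563 / L_f = 115.5 g.

m_melted ≈ 115 g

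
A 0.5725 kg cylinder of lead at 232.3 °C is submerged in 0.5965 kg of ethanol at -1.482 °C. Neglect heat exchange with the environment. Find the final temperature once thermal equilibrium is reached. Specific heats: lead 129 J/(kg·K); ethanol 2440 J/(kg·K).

T_f is the heat-capacity-weighted average of the initial temperatures:
T_f = (73.85*232.3 + 1455.5*(-1.482)) / (73.85 + 1455.5)
    = 14999 / 1529.3 ≈ 9.81 °C

T_f ≈ 9.8 °C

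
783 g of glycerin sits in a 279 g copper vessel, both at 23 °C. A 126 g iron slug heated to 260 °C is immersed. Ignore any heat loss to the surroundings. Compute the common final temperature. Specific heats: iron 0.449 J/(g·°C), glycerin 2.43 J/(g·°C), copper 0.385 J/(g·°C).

Setting the total heat transfer to zero:
126×0.449×(T − 260) + 783×2.43×(T − 23) + 279×0.385×(T − 23) = 0
56.57(T − 260) + 1902.7(T − 23) + 107.42(T − 23) = 0
(56.57 + 1902.7 + 107.42) T = 56.57×260 + 1902.7×23 + 107.42×23
T = 60942 / 2066.7 = 29.5 °C

T_f ≈ 29.5 °C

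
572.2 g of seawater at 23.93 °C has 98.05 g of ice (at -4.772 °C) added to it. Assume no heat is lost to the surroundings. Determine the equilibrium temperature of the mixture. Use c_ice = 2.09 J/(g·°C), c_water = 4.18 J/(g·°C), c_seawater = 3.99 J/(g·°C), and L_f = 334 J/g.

Conservation of energy gives ΣQ = 0:
ice -4.772→0 °C: 98.05×2.09×4.772 = 977.9
  melt ice: 98.05×334 = 32749
  warm the meltwater: 409.85 T
  seawater: 2283.1(T − 23.93)
2692.9 T = 54634 − 33727 = 20907
T ≈ 7.76 °C. Since T > 0 °C, the all-ice-melts assumption holds.

T_f ≈ 7.8 °C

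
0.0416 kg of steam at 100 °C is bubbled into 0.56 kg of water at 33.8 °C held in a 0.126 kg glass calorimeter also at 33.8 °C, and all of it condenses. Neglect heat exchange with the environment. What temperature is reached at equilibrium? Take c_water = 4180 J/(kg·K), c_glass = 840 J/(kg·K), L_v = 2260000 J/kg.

Energy conservation, ΣQ = 0:
latent heat released on condensation: 0.0416×2260000 = 94016; condensed water 100 °C→T: 173.89(T − 100); water warms: 0.56×4180×(T − 33.8) = 2340.8(T − 33.8); cup: 105.84(T − 33.8)
2620.5 T = 94016 + 17389 + 82696 = 194101
T ≈ 74.07 °C — below 100 °C, confirming all the steam condensed.

T_f ≈ 74.1 °C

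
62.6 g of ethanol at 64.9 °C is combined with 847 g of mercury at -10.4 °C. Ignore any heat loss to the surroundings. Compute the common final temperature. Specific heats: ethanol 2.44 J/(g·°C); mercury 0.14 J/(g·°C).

T_f ≈ 32.0 °C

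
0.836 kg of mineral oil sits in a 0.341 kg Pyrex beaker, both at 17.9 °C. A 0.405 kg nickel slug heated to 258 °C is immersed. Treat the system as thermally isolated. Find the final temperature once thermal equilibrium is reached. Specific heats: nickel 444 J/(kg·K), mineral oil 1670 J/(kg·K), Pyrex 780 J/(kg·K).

T_f ≈ 41.3 °C

Setting the total heat transfer to zero:
0.405×444×(T − 258) + 0.836×1670×(T − 17.9) + 0.341×780×(T − 17.9) = 0
(179.82 + 1396.1 + 265.98) T = 179.82×258 + 1396.1×17.9 + 265.98×17.9
T ≈ 41.34 °C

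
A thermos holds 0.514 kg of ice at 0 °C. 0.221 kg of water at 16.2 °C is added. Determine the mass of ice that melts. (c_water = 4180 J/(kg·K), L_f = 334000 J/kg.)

m_melted ≈ 0.0448 kg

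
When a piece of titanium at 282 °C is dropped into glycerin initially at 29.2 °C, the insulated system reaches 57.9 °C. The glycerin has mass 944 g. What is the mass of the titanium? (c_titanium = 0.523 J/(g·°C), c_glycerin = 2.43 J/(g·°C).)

Heat gained plus heat lost sum to zero:
m×0.523×(57.9 − 282) + 944×2.43×(57.9 − 29.2) = 0
-117.2 m = -65836
m = -65836/-117.2 ≈ 561.7 g

m ≈ 562 g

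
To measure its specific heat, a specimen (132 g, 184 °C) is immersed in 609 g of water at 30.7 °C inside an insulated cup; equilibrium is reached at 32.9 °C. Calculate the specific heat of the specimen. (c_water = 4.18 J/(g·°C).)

c ≈ 0.281 J/(g·°C)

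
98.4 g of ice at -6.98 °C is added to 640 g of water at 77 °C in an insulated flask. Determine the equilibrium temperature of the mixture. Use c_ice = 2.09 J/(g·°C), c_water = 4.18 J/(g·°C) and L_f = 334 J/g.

T_f ≈ 55.6 °C

Setting the total heat transfer to zero:
ice -6.98→0 °C: 98.4×2.09×6.98 = 1435.5; fusion: m_ice L_f = 98.4×334 = 32866; warm the meltwater: 411.31 T; water: 2675.2(T − 77)
3086.5 T = 205990 − 34301 = 171689
T ≈ 55.63 °C. Since T > 0 °C, the all-ice-melts assumption holds.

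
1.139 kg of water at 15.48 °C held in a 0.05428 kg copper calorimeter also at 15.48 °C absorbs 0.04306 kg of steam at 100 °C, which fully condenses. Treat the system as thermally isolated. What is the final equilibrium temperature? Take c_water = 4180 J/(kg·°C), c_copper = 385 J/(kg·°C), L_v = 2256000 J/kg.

T_f ≈ 38.1 °C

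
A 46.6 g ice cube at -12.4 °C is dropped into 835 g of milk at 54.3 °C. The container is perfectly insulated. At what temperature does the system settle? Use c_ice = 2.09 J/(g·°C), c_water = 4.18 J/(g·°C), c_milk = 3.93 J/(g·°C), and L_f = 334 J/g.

Conservation of energy gives ΣQ = 0:
warm ice to 0 °C: 46.6·2.09·(0 − (-12.4)) = 1207.7
  latent heat to melt: 46.6·334 = 15564
  warm the meltwater: 194.79 T
  milk: 3281.6(T − 54.3)
3476.3 T = 178188 − 16772 = 161416
T ≈ 46.43 °C. Since T > 0 °C, the all-ice-melts assumption holds.

T_f ≈ 46.4 °C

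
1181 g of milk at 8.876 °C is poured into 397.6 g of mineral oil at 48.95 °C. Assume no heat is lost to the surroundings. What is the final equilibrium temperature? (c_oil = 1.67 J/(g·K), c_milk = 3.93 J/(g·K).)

T_f ≈ 13.9 °C

With ΣQ=0 the equilibrium temperature is the m·c-weighted mean:
T_f = (663.99×48.95 + 4641.3×8.876) / (663.99 + 4641.3)
    = 73699 / 5305.3 ≈ 13.89 °C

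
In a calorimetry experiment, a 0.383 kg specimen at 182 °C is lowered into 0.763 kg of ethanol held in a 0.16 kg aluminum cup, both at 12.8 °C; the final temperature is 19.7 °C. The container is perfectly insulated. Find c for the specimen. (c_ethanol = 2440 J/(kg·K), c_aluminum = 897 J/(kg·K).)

c ≈ 223 J/(kg·K)

Taking heat into each body as positive, Σ m c ΔT = 0:
0.383·c·(19.7 − 182) + 0.763·2440·(19.7 − 12.8) + 0.16·897·(19.7 − 12.8) = 0
-62.16 c = -13836
c = -13836/-62.16 ≈ 222.6 J/(kg·K)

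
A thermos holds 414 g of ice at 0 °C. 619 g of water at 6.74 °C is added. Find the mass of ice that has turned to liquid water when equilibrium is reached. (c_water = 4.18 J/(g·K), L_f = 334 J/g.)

m_melted ≈ 52.2 g

Water can give up m c ΔT = 619×4.18×6.74 = 17439 J before reaching 0 °C.
To melt every bit of ice: 414×334 = 138276 J.
Since 17439 < 138276 J, not all the ice melts; equilibrium is at 0 °C.
Mass melted = 17439/334 ≈ 52.21 g.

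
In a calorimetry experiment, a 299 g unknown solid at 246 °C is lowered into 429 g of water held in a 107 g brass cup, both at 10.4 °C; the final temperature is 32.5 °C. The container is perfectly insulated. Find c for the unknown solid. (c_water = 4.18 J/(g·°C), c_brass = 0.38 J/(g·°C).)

c ≈ 0.635 J/(g·°C)

Heat gained plus heat lost sum to zero:
299·c·(32.5 − 246) + 429·4.18·(32.5 − 10.4) + 107·0.38·(32.5 − 10.4) = 0
-63836 c = -40529
c = -40529/-63836 ≈ 0.6349 J/(g·°C)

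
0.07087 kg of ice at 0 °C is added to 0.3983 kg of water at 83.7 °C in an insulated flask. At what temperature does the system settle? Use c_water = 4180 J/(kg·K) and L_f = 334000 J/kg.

T_f ≈ 59.0 °C

Sum of m c ΔT and latent-heat terms is zero:
latent heat to melt: 0.07087×334000 = 23671; warm the meltwater: 296.24 T; water: 1664.9(T − 83.7)
1961.1 T = 139352 − 23671 = 115681
T ≈ 58.99 °C. Since T > 0 °C, the all-ice-melts assumption holds.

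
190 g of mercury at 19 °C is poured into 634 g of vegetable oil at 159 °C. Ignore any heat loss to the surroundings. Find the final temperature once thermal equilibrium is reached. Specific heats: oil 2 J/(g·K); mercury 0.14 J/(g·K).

Conservation of energy gives ΣQ = 0:
634*2*(T − 159) + 190*0.14*(T − 19) = 0
(1268 + 26.6) T = 1268*159 + 26.6*19
T ≈ 156.12 °C

T_f ≈ 156.1 °C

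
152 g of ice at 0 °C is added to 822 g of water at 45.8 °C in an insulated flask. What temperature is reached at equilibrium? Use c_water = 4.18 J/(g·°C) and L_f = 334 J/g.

T_f ≈ 26.2 °C

Heat gained plus heat lost sum to zero:
fusion: m_ice L_f = 152×334 = 50768
  warm the meltwater: 635.36 T
  water: 3436(T − 45.8)
4071.3 T = 157367 − 50768 = 106599
T ≈ 26.18 °C — above 0 °C, consistent with complete melting.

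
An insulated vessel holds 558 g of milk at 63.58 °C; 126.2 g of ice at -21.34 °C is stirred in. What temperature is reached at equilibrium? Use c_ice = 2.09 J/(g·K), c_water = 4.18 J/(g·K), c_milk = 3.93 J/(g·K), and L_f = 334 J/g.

Conservation of energy gives ΣQ = 0:
ice -21.34→0 °C: 126.2×2.09×21.34 = 5628.6; fusion: m_ice L_f = 126.2×334 = 42151; meltwater 0→T: 126.2×4.18×T = 527.52 T; milk cools: 558×3.93×(T − 63.58) = 2192.9(T − 63.58)
2720.5 T = 139427 − 47779 = 91648
T ≈ 33.69 °C (positive, so assuming full melt was valid).

T_f ≈ 33.7 °C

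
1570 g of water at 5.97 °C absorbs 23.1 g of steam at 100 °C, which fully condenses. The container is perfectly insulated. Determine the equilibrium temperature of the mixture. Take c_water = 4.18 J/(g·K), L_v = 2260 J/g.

Energy balance with sensible and latent terms:
steam→water at 100 °C releases m L_v = 23.1×2260 = 52206
  condensate cools 100→T: 23.1×4.18×(T − 100) = 96.56(T − 100)
  original water: 6562.6(T − 5.97)
6659.2 T = 52206 + 9655.8 + 39179 = 101041
T ≈ 15.17 °C, under the boiling point, so the assumption holds.

T_f ≈ 15.2 °C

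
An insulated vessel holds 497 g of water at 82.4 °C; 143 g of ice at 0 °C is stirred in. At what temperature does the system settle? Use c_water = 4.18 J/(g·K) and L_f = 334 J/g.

T_f ≈ 46.1 °C

Conservation of energy gives ΣQ = 0:
fusion: m_ice L_f = 143×334 = 47762; meltwater 0→T: 143×4.18×T = 597.74 T; water cools: 497×4.18×(T − 82.4) = 2077.5(T − 82.4)
2675.2 T = 171183 − 47762 = 123421
T ≈ 46.14 °C. Since T > 0 °C, the all-ice-melts assumption holds.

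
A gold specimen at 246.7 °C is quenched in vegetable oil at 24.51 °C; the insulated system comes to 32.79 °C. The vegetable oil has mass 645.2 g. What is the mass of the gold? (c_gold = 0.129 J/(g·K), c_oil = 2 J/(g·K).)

Energy conservation, ΣQ = 0:
m·0.129·(32.79 − 246.7) + 645.2·2·(32.79 − 24.51) = 0
-27.59 m = -10685
m = -10685/-27.59 ≈ 387.2 g

m ≈ 387 g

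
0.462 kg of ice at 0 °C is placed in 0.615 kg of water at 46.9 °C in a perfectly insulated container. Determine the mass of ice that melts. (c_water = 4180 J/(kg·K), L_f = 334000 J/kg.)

m_melted ≈ 0.361 kg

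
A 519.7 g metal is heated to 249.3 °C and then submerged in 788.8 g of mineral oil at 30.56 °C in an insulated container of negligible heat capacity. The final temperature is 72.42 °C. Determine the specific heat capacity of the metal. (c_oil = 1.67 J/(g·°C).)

c ≈ 0.6 J/(g·°C)

m_s c (T_s − T_f) = m_oil c_oil (T_f − T_0):
519.7·c·(249.3 − 72.42) = 788.8·1.67·(72.42 − 30.56)
91925 c = 55142  ⇒  c ≈ 0.5999 J/(g·°C)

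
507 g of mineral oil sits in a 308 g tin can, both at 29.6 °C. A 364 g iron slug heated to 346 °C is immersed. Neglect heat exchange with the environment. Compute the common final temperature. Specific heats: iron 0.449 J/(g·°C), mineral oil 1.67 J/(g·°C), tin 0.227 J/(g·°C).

T_f ≈ 77.5 °C

Heat gained plus heat lost sum to zero:
364·0.449·(T − 346) + 507·1.67·(T − 29.6) + 308·0.227·(T − 29.6) = 0
(163.44 + 846.69 + 69.92) T = 163.44·346 + 846.69·29.6 + 69.92·29.6
T ≈ 77.48 °C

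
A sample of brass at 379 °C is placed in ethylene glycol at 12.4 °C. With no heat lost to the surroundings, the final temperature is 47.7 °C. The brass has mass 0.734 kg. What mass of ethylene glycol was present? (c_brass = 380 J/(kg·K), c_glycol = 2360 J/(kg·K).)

m ≈ 1.11 kg

Setting the total heat transfer to zero:
0.734·380·(47.7 − 379) + m·2360·(47.7 − 12.4) = 0
83308 m = 92406
m = 92406/83308 ≈ 1.109 kg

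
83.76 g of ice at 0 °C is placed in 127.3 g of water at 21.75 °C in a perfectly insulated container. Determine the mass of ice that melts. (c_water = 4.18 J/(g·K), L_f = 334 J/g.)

m_melted ≈ 34.7 g

Water can give up m c ΔT = 127.3×4.18×21.75 = 11573 J before reaching 0 °C.
To melt every bit of ice: 83.76×334 = 27976 J.
Since 11573 < 27976 J, not all the ice melts; equilibrium is at 0 °C.
m_melt = 11573 / L_f = 34.65 g.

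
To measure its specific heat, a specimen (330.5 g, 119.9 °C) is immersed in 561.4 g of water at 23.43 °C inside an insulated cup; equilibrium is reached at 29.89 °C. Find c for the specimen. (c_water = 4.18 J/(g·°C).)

Let T be the final temperature. ΣQ_i = 0:
330.5·c·(29.89 − 119.9) + 561.4·4.18·(29.89 − 23.43) = 0
-29748 c = -15159
c = -15159/-29748 ≈ 0.5096 J/(g·°C)

c ≈ 0.51 J/(g·°C)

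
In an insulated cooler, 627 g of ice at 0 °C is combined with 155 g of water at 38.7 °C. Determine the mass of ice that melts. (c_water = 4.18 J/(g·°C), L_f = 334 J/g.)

m_melted ≈ 75.1 g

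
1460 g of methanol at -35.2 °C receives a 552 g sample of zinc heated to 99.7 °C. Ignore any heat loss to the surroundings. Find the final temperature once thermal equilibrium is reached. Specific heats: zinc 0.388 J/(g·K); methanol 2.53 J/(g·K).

T_f ≈ -27.8 °C

Heat lost by the zinc equals heat gained by the methanol:
552*0.388*(99.7 − T) = 1460*2.53*(T − (-35.2))
214.18(99.7 − T) = 3693.8(T − (-35.2))
3908 T = -108668  ⇒  T ≈ -27.81 °C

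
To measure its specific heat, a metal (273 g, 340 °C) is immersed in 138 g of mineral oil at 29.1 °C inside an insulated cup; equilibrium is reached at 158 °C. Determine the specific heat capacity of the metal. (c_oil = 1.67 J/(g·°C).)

Conservation of energy gives ΣQ = 0:
273·c·(158 − 340) + 138·1.67·(158 − 29.1) = 0
-49686 c = -29706
c = -29706/-49686 ≈ 0.5979 J/(g·°C)

c ≈ 0.598 J/(g·°C)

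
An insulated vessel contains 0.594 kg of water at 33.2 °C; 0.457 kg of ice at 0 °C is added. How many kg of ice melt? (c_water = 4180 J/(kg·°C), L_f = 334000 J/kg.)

m_melted ≈ 0.247 kg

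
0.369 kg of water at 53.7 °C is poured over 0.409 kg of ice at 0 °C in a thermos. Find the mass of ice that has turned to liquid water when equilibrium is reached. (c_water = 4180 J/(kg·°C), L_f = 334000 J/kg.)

Cooling the water to 0 °C releases 0.369×4180×53.7 = 82828 J.
To melt every bit of ice: 0.409×334000 = 136606 J.
That's not enough to melt it all — equilibrium is at 0 °C with ice remaining.
m_melt = 82828 / L_f = 0.248 kg.

m_melted ≈ 0.248 kg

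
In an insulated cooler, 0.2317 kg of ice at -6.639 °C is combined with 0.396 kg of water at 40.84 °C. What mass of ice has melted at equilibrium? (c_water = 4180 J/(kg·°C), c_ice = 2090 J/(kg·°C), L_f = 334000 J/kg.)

m_melted ≈ 0.193 kg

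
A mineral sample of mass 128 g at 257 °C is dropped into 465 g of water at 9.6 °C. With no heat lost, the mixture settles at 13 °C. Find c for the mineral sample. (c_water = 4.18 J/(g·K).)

c ≈ 0.212 J/(g·K)

Heat lost by the mineral sample = heat gained by the water:
128×c×(257 − 13) = 465×4.18×(13 − 9.6)
31232 c = 6608.6  ⇒  c ≈ 0.2116 J/(g·K)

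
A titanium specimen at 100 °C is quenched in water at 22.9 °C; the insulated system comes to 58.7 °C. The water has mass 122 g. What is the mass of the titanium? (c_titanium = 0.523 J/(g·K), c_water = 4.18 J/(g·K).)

Let T be the final temperature. ΣQ_i = 0:
m×0.523×(58.7 − 100) + 122×4.18×(58.7 − 22.9) = 0
-21.6 m = -18257
m = -18257/-21.6 ≈ 845.2 g

m ≈ 845 g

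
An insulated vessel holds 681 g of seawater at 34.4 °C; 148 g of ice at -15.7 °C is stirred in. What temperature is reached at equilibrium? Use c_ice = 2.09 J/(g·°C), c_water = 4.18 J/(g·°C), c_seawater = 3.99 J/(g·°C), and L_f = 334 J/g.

T_f ≈ 11.7 °C

Let T be the final temperature. ΣQ_i = 0:
ice -15.7→0 °C: 148×2.09×15.7 = 4856.3; melt ice: 148×334 = 49432; warm the meltwater: 618.64 T; seawater cools: 681×3.99×(T − 34.4) = 2717.2(T − 34.4)
3335.8 T = 93471 − 54288 = 39183
T ≈ 11.75 °C — above 0 °C, consistent with complete melting.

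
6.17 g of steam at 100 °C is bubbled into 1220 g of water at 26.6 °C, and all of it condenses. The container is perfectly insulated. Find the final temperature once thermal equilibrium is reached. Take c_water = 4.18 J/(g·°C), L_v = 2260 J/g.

T_f ≈ 29.7 °C

Heat gained plus heat lost sum to zero:
latent heat released on condensation: 6.17·2260 = 13944; condensate cools 100→T: 6.17·4.18·(T − 100) = 25.79(T − 100); water warms: 1220·4.18·(T − 26.6) = 5099.6(T − 26.6)
5125.4 T = 13944 + 2579.1 + 135649 = 152173
T ≈ 29.69 °C — below 100 °C, confirming all the steam condensed.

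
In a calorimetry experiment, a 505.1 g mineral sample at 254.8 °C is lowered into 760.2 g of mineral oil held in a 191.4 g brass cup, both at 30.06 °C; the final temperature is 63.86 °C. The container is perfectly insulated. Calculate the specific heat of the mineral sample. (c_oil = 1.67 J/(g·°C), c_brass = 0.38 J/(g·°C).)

Conservation of energy gives ΣQ = 0:
505.1×c×(63.86 − 254.8) + 760.2×1.67×(63.86 − 30.06) + 191.4×0.38×(63.86 − 30.06) = 0
-96444 c = -45369
c = -45369/-96444 ≈ 0.4704 J/(g·°C)

c ≈ 0.47 J/(g·°C)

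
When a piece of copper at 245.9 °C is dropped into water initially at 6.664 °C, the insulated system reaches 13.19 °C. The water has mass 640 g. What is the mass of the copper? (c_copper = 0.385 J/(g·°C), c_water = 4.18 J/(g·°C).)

m ≈ 195 g

Heat lost by the copper = heat gained by the water:
m×0.385×(245.9 − 13.19) = 640×4.18×(13.19 − 6.664)
89.59 m = 17458  ⇒  m ≈ 194.9 g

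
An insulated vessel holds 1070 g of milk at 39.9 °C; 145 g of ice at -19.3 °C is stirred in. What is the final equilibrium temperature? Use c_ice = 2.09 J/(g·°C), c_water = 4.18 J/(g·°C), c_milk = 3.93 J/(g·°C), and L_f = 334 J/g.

T_f ≈ 23.6 °C

Taking heat into each body as positive, Σ m c ΔT = 0:
ice -19.3→0 °C: 145·2.09·19.3 = 5848.9; melt ice: 145·334 = 48430; warm the meltwater: 606.1 T; milk: 4205.1(T − 39.9)
4811.2 T = 167783 − 54279 = 113505
T ≈ 23.59 °C — above 0 °C, consistent with complete melting.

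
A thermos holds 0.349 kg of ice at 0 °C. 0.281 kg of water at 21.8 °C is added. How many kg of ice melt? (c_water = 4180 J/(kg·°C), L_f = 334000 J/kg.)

Heat available from the water dropping to 0 °C: 0.281·4180·21.8 = 25606 J.
Melting all 0.349 kg of ice would need 0.349·334000 = 116566 J.
25606 J < 116566 J, so only part of the ice melts and the system sits at 0 °C.
Mass melted = 25606/334000 ≈ 0.07666 kg.

m_melted ≈ 0.0767 kg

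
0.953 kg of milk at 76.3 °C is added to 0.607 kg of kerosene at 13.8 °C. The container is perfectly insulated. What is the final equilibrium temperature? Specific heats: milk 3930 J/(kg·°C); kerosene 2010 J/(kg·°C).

With ΣQ=0 the equilibrium temperature is the m·c-weighted mean:
T_f = (3745.3*76.3 + 1220.1*13.8) / (3745.3 + 1220.1)
    = 302603 / 4965.4 ≈ 60.94 °C

T_f ≈ 60.9 °C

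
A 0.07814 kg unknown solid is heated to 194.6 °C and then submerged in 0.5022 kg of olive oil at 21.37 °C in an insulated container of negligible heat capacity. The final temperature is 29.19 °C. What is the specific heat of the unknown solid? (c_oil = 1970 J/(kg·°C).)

c ≈ 599 J/(kg·°C)

Heat gained plus heat lost sum to zero:
0.07814×c×(29.19 − 194.6) + 0.5022×1970×(29.19 − 21.37) = 0
-12.93 c = -7736.6
c = -7736.6/-12.93 ≈ 598.6 J/(kg·°C)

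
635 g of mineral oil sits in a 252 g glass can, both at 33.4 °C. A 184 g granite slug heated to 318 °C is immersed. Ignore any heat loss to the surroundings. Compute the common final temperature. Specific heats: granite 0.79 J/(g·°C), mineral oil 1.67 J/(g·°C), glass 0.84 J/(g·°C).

Let T be the final temperature. ΣQ_i = 0:
184*0.79*(T − 318) + 635*1.67*(T − 33.4) + 252*0.84*(T − 33.4) = 0
145.36(T − 318) + 1060.5(T − 33.4) + 211.68(T − 33.4) = 0
1417.5 T = 88714
T ≈ 62.59 °C

T_f ≈ 62.6 °C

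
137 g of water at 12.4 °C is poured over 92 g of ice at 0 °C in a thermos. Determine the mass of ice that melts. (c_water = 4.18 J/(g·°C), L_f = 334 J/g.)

m_melted ≈ 21.3 g

Heat available from the water dropping to 0 °C: 137·4.18·12.4 = 7101 J.
Fully melting the ice requires m_ice L_f = 92·334 = 30728 J.
7101 J < 30728 J, so only part of the ice melts and the system sits at 0 °C.
Mass melted = 7101/334 ≈ 21.26 g.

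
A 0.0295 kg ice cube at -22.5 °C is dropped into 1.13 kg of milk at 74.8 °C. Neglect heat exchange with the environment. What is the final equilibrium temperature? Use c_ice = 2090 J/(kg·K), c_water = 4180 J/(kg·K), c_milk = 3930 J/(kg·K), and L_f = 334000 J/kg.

T_f ≈ 70.3 °C

Energy balance with sensible and latent terms:
warm ice to 0 °C: 0.0295·2090·(0 − (-22.5)) = 1387.2
  fusion: m_ice L_f = 0.0295·334000 = 9853
  meltwater 0→T: 0.0295·4180·T = 123.31 T
  milk cools: 1.13·3930·(T − 74.8) = 4440.9(T − 74.8)
4564.2 T = 332179 − 11240 = 320939
T ≈ 70.32 °C. Since T > 0 °C, the all-ice-melts assumption holds.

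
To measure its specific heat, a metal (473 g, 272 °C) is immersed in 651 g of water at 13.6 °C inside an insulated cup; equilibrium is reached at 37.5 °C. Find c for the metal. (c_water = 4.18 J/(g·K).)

c ≈ 0.586 J/(g·K)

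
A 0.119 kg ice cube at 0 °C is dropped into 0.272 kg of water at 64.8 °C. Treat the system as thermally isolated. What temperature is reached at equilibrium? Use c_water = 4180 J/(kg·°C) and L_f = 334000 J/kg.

T_f ≈ 20.8 °C

Net heat exchanged in the isolated system is zero:
melt ice: 0.119·334000 = 39746
  warm the meltwater: 497.42 T
  water cools: 0.272·4180·(T − 64.8) = 1137(T − 64.8)
1634.4 T = 73675 − 39746 = 33929
T ≈ 20.76 °C — above 0 °C, consistent with complete melting.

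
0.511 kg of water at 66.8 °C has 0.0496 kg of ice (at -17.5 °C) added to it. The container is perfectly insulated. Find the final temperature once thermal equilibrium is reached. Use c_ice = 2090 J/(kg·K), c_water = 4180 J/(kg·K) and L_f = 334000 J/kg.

Sum of m c ΔT and latent-heat terms is zero:
ice -17.5→0 °C: 0.0496·2090·17.5 = 1814.1; latent heat to melt: 0.0496·334000 = 16566; warm the meltwater: 207.33 T; water cools: 0.511·4180·(T − 66.8) = 2136(T − 66.8)
2343.3 T = 142683 − 18381 = 124303
T ≈ 53.05 °C. Since T > 0 °C, the all-ice-melts assumption holds.

T_f ≈ 53.0 °C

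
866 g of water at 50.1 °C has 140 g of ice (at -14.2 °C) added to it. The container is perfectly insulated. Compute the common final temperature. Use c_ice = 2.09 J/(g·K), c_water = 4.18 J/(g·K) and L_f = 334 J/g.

T_f ≈ 31.0 °C

Conservation of energy gives ΣQ = 0:
ice -14.2→0 °C: 140×2.09×14.2 = 4154.9; latent heat to melt: 140×334 = 46760; warm the meltwater: 585.2 T; water cools: 866×4.18×(T − 50.1) = 3619.9(T − 50.1)
4205.1 T = 181356 − 50915 = 130441
T ≈ 31.02 °C — above 0 °C, consistent with complete melting.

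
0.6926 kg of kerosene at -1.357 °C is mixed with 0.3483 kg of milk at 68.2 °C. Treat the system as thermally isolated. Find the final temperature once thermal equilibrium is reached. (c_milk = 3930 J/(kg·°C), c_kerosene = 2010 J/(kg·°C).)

T_f ≈ 33.1 °C

Heat lost by the milk equals heat gained by the kerosene:
0.3483×3930×(68.2 − T) = 0.6926×2010×(T − (-1.357))
1368.8(68.2 − T) = 1392.1(T − (-1.357))
2760.9 T = 91464  ⇒  T ≈ 33.13 °C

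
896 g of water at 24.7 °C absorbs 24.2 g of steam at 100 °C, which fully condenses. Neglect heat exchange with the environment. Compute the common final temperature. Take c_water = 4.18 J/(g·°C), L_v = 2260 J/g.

Let T be the final temperature. ΣQ_i = 0:
steam→water at 100 °C releases m L_v = 24.2×2260 = 54692
  condensate cools 100→T: 24.2×4.18×(T − 100) = 101.16(T − 100)
  original water: 3745.3(T − 24.7)
3846.4 T = 54692 + 10116 + 92508 = 157316
T ≈ 40.90 °C — below 100 °C, confirming all the steam condensed.

T_f ≈ 40.9 °C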